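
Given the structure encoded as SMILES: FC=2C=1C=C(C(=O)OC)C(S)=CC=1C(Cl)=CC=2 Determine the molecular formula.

C12H8ClFO2S

Walk through each heavy atom and fill implicit hydrogens from standard valence (C 4, N 3, O 2, S 2, halogen 1):
  atom 1: F (halogen, monovalent) → 0 H
  atom 2: C, bond orders sum to 4 (valence 4) → 0 H
  atom 3: C, bond orders sum to 4 (valence 4) → 0 H
  atom 4: C, bond orders sum to 3 (valence 4) → 1 H
  atom 5: C, bond orders sum to 4 (valence 4) → 0 H
  atom 6: C, bond orders sum to 4 (valence 4) → 0 H
  atom 7: O, bond orders sum to 2 (valence 2) → 0 H
  atom 8: O, bond orders sum to 2 (valence 2) → 0 H
  atom 9: C, bond orders sum to 1 (valence 4) → 3 H
  atom 10: C, bond orders sum to 4 (valence 4) → 0 H
  atom 11: S, bond orders sum to 1 (valence 2) → 1 H
  atom 12: C, bond orders sum to 3 (valence 4) → 1 H
  atom 13: C, bond orders sum to 4 (valence 4) → 0 H
  atom 14: C, bond orders sum to 4 (valence 4) → 0 H
  atom 15: Cl (halogen, monovalent) → 0 H
  atom 16: C, bond orders sum to 3 (valence 4) → 1 H
  atom 17: C, bond orders sum to 3 (valence 4) → 1 H
Totals → C:12, H:8, Cl:1, F:1, O:2, S:1.
In Hill order: C12H8ClFO2S.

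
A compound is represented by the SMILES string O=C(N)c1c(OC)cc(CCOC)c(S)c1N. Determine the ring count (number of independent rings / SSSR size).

In SMILES, each pair of matching ring-closure digits denotes one ring-closing bond; the number of such bonds equals the number of independent rings.
Ring-closure bonds here: 1.

1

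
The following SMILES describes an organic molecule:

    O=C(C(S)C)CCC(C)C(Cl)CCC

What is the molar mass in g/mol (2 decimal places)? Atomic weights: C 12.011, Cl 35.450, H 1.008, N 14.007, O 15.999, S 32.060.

First, the molecular formula is C11H21ClOS (counting implicit H from valence).
  C: 11 × 12.011 = 132.121
  Cl: 1 × 35.450 = 35.450
  H: 21 × 1.008 = 21.168
  O: 1 × 15.999 = 15.999
  S: 1 × 32.060 = 32.060
Sum: 11×12.011 + 1×35.450 + 21×1.008 + 1×15.999 + 1×32.060 = 236.798 → 236.80 g/mol.

236.80 g/mol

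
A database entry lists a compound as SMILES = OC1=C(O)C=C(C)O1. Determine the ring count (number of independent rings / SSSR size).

1

In SMILES, each pair of matching ring-closure digits denotes one ring-closing bond; the number of such bonds equals the number of independent rings.
Ring-closure bonds here: 1.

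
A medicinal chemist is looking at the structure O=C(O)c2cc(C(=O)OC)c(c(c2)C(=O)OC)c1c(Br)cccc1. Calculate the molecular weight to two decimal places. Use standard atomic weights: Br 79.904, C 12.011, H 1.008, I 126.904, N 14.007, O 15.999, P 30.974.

393.19 g/mol

First, the molecular formula is C17H13BrO6 (counting implicit H from valence).
  Br: 1 × 79.904 = 79.904
  C: 17 × 12.011 = 204.187
  H: 13 × 1.008 = 13.104
  O: 6 × 15.999 = 95.994
Sum: 1×79.904 + 17×12.011 + 13×1.008 + 6×15.999 = 393.189 → 393.19 g/mol.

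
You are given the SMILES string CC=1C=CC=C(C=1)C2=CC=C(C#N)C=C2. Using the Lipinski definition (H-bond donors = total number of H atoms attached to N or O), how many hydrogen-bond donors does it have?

Donors: find every N or O and count the H atoms it carries.
  atom 13 (N): bond orders sum to 3 → 0 H
Lipinski HBD = 0.

0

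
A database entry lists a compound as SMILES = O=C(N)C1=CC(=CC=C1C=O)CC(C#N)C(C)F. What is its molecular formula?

C13H13FN2O2

Walk through each heavy atom and fill implicit hydrogens from standard valence (C 4, N 3, O 2, S 2, halogen 1):
  atom 1: O, bond orders sum to 2 (valence 2) → 0 H
  atom 2: C, bond orders sum to 4 (valence 4) → 0 H
  atom 3: N, bond orders sum to 1 (valence 3) → 2 H
  atom 4: C, bond orders sum to 4 (valence 4) → 0 H
  atom 5: C, bond orders sum to 3 (valence 4) → 1 H
  atom 6: C, bond orders sum to 4 (valence 4) → 0 H
  atom 7: C, bond orders sum to 3 (valence 4) → 1 H
  atom 8: C, bond orders sum to 3 (valence 4) → 1 H
  atom 9: C, bond orders sum to 4 (valence 4) → 0 H
  atom 10: C, bond orders sum to 3 (valence 4) → 1 H
  atom 11: O, bond orders sum to 2 (valence 2) → 0 H
  atom 12: C, bond orders sum to 2 (valence 4) → 2 H
  atom 13: C, bond orders sum to 3 (valence 4) → 1 H
  atom 14: C, bond orders sum to 4 (valence 4) → 0 H
  atom 15: N, bond orders sum to 3 (valence 3) → 0 H
  atom 16: C, bond orders sum to 3 (valence 4) → 1 H
  atom 17: C, bond orders sum to 1 (valence 4) → 3 H
  atom 18: F (halogen, monovalent) → 0 H
Totals → C:13, H:13, F:1, N:2, O:2.
In Hill order: C13H13FN2O2.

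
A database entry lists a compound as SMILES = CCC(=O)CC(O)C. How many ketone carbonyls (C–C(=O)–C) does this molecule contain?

1

The ketone motif appears at heavy-atom position 3 in the SMILES.
Other groups present: 1 hydroxyl.
Ketone count: 1.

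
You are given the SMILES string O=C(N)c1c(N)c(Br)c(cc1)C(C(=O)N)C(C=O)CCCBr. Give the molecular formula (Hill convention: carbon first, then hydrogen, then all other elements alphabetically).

Walk through each heavy atom and fill implicit hydrogens from standard valence (C 4, N 3, O 2, S 2, halogen 1); for lowercase aromatic atoms, an aromatic c carries 1 H when it has two neighbours and 0 H with three, and aromatic n carries 0 H:
  atom 1: O, bond orders sum to 2 (valence 2) → 0 H
  atom 2: C, bond orders sum to 4 (valence 4) → 0 H
  atom 3: N, bond orders sum to 1 (valence 3) → 2 H
  atom 4: aromatic c, 3 neighbours → 0 H
  atom 5: aromatic c, 3 neighbours → 0 H
  atom 6: N, bond orders sum to 1 (valence 3) → 2 H
  atom 7: aromatic c, 3 neighbours → 0 H
  atom 8: Br (halogen, monovalent) → 0 H
  atom 9: aromatic c, 3 neighbours → 0 H
  atom 10: aromatic c, 2 neighbours → 1 H
  atom 11: aromatic c, 2 neighbours → 1 H
  atom 12: C, bond orders sum to 3 (valence 4) → 1 H
  atom 13: C, bond orders sum to 4 (valence 4) → 0 H
  atom 14: O, bond orders sum to 2 (valence 2) → 0 H
  atom 15: N, bond orders sum to 1 (valence 3) → 2 H
  atom 16: C, bond orders sum to 3 (valence 4) → 1 H
  atom 17: C, bond orders sum to 3 (valence 4) → 1 H
  atom 18: O, bond orders sum to 2 (valence 2) → 0 H
  atom 19: C, bond orders sum to 2 (valence 4) → 2 H
  atom 20: C, bond orders sum to 2 (valence 4) → 2 H
  atom 21: C, bond orders sum to 2 (valence 4) → 2 H
  atom 22: Br (halogen, monovalent) → 0 H
Totals → C:14, H:17, Br:2, N:3, O:3.

C14H17Br2N3O3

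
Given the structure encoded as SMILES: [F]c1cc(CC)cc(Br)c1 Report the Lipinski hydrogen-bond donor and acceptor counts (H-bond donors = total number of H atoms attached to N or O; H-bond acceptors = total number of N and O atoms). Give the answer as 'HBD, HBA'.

Donors: find every N or O and count the H atoms it carries.
  (no N or O atoms present)
Lipinski HBD = 0.
Acceptors: N atoms = 0, O atoms = 0 → HBA = 0.

0, 0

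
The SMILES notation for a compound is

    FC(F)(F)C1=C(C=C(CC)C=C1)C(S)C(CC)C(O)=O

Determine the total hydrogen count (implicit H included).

Walk through each heavy atom and fill implicit hydrogens from standard valence (C 4, N 3, O 2, S 2, halogen 1):
  atom 1: F (halogen, monovalent) → 0 H
  atom 2: C, bond orders sum to 4 (valence 4) → 0 H
  atom 3: F (halogen, monovalent) → 0 H
  atom 4: F (halogen, monovalent) → 0 H
  atom 5: C, bond orders sum to 4 (valence 4) → 0 H
  atom 6: C, bond orders sum to 4 (valence 4) → 0 H
  atom 7: C, bond orders sum to 3 (valence 4) → 1 H
  atom 8: C, bond orders sum to 4 (valence 4) → 0 H
  atom 9: C, bond orders sum to 2 (valence 4) → 2 H
  atom 10: C, bond orders sum to 1 (valence 4) → 3 H
  atom 11: C, bond orders sum to 3 (valence 4) → 1 H
  atom 12: C, bond orders sum to 3 (valence 4) → 1 H
  atom 13: C, bond orders sum to 3 (valence 4) → 1 H
  atom 14: S, bond orders sum to 1 (valence 2) → 1 H
  atom 15: C, bond orders sum to 3 (valence 4) → 1 H
  atom 16: C, bond orders sum to 2 (valence 4) → 2 H
  atom 17: C, bond orders sum to 1 (valence 4) → 3 H
  atom 18: C, bond orders sum to 4 (valence 4) → 0 H
  atom 19: O, bond orders sum to 1 (valence 2) → 1 H
  atom 20: O, bond orders sum to 2 (valence 2) → 0 H
Total hydrogens: 17.

17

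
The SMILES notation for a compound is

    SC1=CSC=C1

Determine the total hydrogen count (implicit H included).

4

Walk through each heavy atom and fill implicit hydrogens from standard valence (C 4, N 3, O 2, S 2, halogen 1):
  atom 1: S, bond orders sum to 1 (valence 2) → 1 H
  atom 2: C, bond orders sum to 4 (valence 4) → 0 H
  atom 3: C, bond orders sum to 3 (valence 4) → 1 H
  atom 4: S, bond orders sum to 2 (valence 2) → 0 H
  atom 5: C, bond orders sum to 3 (valence 4) → 1 H
  atom 6: C, bond orders sum to 3 (valence 4) → 1 H
Total hydrogens: 4.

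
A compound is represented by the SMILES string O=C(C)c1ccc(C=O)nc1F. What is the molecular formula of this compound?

Walk through each heavy atom and fill implicit hydrogens from standard valence (C 4, N 3, O 2, S 2, halogen 1); for lowercase aromatic atoms, an aromatic c carries 1 H when it has two neighbours and 0 H with three, and aromatic n carries 0 H:
  atom 1: O, bond orders sum to 2 (valence 2) → 0 H
  atom 2: C, bond orders sum to 4 (valence 4) → 0 H
  atom 3: C, bond orders sum to 1 (valence 4) → 3 H
  atom 4: aromatic c, 3 neighbours → 0 H
  atom 5: aromatic c, 2 neighbours → 1 H
  atom 6: aromatic c, 2 neighbours → 1 H
  atom 7: aromatic c, 3 neighbours → 0 H
  atom 8: C, bond orders sum to 3 (valence 4) → 1 H
  atom 9: O, bond orders sum to 2 (valence 2) → 0 H
  atom 10: aromatic n, 2 neighbours → 0 H
  atom 11: aromatic c, 3 neighbours → 0 H
  atom 12: F (halogen, monovalent) → 0 H
Totals → C:8, H:6, F:1, N:1, O:2.
In Hill order: C8H6FNO2.

C8H6FNO2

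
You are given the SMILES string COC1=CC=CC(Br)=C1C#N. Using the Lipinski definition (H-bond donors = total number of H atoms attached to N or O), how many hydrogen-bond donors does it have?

Donors: find every N or O and count the H atoms it carries.
  atom 2 (O): bond orders sum to 2 → 0 H
  atom 11 (N): bond orders sum to 3 → 0 H
Lipinski HBD = 0.

0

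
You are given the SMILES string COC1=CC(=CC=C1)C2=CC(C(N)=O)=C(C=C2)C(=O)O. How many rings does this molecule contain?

In SMILES, each pair of matching ring-closure digits denotes one ring-closing bond; the number of such bonds equals the number of independent rings.
Ring-closure bonds here: 2.

2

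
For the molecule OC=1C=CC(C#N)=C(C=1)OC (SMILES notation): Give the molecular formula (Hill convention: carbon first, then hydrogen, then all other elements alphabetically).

C8H7NO2

Walk through each heavy atom and fill implicit hydrogens from standard valence (C 4, N 3, O 2, S 2, halogen 1):
  atom 1: O, bond orders sum to 1 (valence 2) → 1 H
  atom 2: C, bond orders sum to 4 (valence 4) → 0 H
  atom 3: C, bond orders sum to 3 (valence 4) → 1 H
  atom 4: C, bond orders sum to 3 (valence 4) → 1 H
  atom 5: C, bond orders sum to 4 (valence 4) → 0 H
  atom 6: C, bond orders sum to 4 (valence 4) → 0 H
  atom 7: N, bond orders sum to 3 (valence 3) → 0 H
  atom 8: C, bond orders sum to 4 (valence 4) → 0 H
  atom 9: C, bond orders sum to 3 (valence 4) → 1 H
  atom 10: O, bond orders sum to 2 (valence 2) → 0 H
  atom 11: C, bond orders sum to 1 (valence 4) → 3 H
Totals → C:8, H:7, N:1, O:2.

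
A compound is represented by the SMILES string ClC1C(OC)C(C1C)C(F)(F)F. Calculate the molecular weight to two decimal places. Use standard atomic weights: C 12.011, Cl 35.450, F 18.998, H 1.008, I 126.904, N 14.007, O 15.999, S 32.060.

202.60 g/mol

First, the molecular formula is C7H10ClF3O (counting implicit H from valence).
  C: 7 × 12.011 = 84.077
  Cl: 1 × 35.450 = 35.450
  F: 3 × 18.998 = 56.994
  H: 10 × 1.008 = 10.080
  O: 1 × 15.999 = 15.999
Sum: 7×12.011 + 1×35.450 + 3×18.998 + 10×1.008 + 1×15.999 = 202.600 → 202.60 g/mol.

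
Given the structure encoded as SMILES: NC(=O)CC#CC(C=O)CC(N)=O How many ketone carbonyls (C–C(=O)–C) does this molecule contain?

Scan the SMILES for the ketone motif — none present.
Groups that are present: 1 aldehyde, 1 alkyne, 2 amide.

0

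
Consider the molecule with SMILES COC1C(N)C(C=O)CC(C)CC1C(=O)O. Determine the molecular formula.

Walk through each heavy atom and fill implicit hydrogens from standard valence (C 4, N 3, O 2, S 2, halogen 1):
  atom 1: C, bond orders sum to 1 (valence 4) → 3 H
  atom 2: O, bond orders sum to 2 (valence 2) → 0 H
  atom 3: C, bond orders sum to 3 (valence 4) → 1 H
  atom 4: C, bond orders sum to 3 (valence 4) → 1 H
  atom 5: N, bond orders sum to 1 (valence 3) → 2 H
  atom 6: C, bond orders sum to 3 (valence 4) → 1 H
  atom 7: C, bond orders sum to 3 (valence 4) → 1 H
  atom 8: O, bond orders sum to 2 (valence 2) → 0 H
  atom 9: C, bond orders sum to 2 (valence 4) → 2 H
  atom 10: C, bond orders sum to 3 (valence 4) → 1 H
  atom 11: C, bond orders sum to 1 (valence 4) → 3 H
  atom 12: C, bond orders sum to 2 (valence 4) → 2 H
  atom 13: C, bond orders sum to 3 (valence 4) → 1 H
  atom 14: C, bond orders sum to 4 (valence 4) → 0 H
  atom 15: O, bond orders sum to 2 (valence 2) → 0 H
  atom 16: O, bond orders sum to 1 (valence 2) → 1 H
Totals → C:11, H:19, N:1, O:4.

C11H19NO4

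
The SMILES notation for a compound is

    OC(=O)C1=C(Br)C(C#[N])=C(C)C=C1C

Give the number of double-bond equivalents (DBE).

Degree of unsaturation = (number of rings) + (number of π bonds).
Ring closures in the SMILES: 1.
π bonds: 4 double bonds (each 1 DoU), 1 triple bond (each 2 DoU) → 6 DoU from unsaturation.
Total DoU = 1 + 6 = 7.

7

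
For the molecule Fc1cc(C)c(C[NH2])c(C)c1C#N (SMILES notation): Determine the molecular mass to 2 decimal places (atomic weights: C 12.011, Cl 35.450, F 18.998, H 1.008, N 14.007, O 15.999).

First, the molecular formula is C10H11FN2 (counting implicit H from valence).
  C: 10 × 12.011 = 120.110
  F: 1 × 18.998 = 18.998
  H: 11 × 1.008 = 11.088
  N: 2 × 14.007 = 28.014
Sum: 10×12.011 + 1×18.998 + 11×1.008 + 2×14.007 = 178.210 → 178.21 g/mol.

178.21 g/mol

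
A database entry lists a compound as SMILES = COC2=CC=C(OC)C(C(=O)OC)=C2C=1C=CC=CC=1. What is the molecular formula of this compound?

C16H16O4

Walk through each heavy atom and fill implicit hydrogens from standard valence (C 4, N 3, O 2, S 2, halogen 1):
  atom 1: C, bond orders sum to 1 (valence 4) → 3 H
  atom 2: O, bond orders sum to 2 (valence 2) → 0 H
  atom 3: C, bond orders sum to 4 (valence 4) → 0 H
  atom 4: C, bond orders sum to 3 (valence 4) → 1 H
  atom 5: C, bond orders sum to 3 (valence 4) → 1 H
  atom 6: C, bond orders sum to 4 (valence 4) → 0 H
  atom 7: O, bond orders sum to 2 (valence 2) → 0 H
  atom 8: C, bond orders sum to 1 (valence 4) → 3 H
  atom 9: C, bond orders sum to 4 (valence 4) → 0 H
  atom 10: C, bond orders sum to 4 (valence 4) → 0 H
  atom 11: O, bond orders sum to 2 (valence 2) → 0 H
  atom 12: O, bond orders sum to 2 (valence 2) → 0 H
  atom 13: C, bond orders sum to 1 (valence 4) → 3 H
  atom 14: C, bond orders sum to 4 (valence 4) → 0 H
  atom 15: C, bond orders sum to 4 (valence 4) → 0 H
  atom 16: C, bond orders sum to 3 (valence 4) → 1 H
  atom 17: C, bond orders sum to 3 (valence 4) → 1 H
  atom 18: C, bond orders sum to 3 (valence 4) → 1 H
  atom 19: C, bond orders sum to 3 (valence 4) → 1 H
  atom 20: C, bond orders sum to 3 (valence 4) → 1 H
Totals → C:16, H:16, O:4.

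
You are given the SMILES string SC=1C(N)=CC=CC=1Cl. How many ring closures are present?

In SMILES, each pair of matching ring-closure digits denotes one ring-closing bond; the number of such bonds equals the number of independent rings.
Ring-closure bonds here: 1.

1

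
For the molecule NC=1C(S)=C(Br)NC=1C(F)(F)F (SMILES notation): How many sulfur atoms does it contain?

Scan the SMILES for S atoms (remember two-letter symbols like Cl and Br are single atoms).
Sulfur count: 1.

1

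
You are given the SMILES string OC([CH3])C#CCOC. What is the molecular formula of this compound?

C6H10O2

Walk through each heavy atom and fill implicit hydrogens from standard valence (C 4, N 3, O 2, S 2, halogen 1):
  atom 1: O, bond orders sum to 1 (valence 2) → 1 H
  atom 2: C, bond orders sum to 3 (valence 4) → 1 H
  atom 3: C with explicit H count 3
  atom 4: C, bond orders sum to 4 (valence 4) → 0 H
  atom 5: C, bond orders sum to 4 (valence 4) → 0 H
  atom 6: C, bond orders sum to 2 (valence 4) → 2 H
  atom 7: O, bond orders sum to 2 (valence 2) → 0 H
  atom 8: C, bond orders sum to 1 (valence 4) → 3 H
Totals → C:6, H:10, O:2.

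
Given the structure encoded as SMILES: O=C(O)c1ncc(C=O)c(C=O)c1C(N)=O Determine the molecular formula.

Walk through each heavy atom and fill implicit hydrogens from standard valence (C 4, N 3, O 2, S 2, halogen 1); for lowercase aromatic atoms, an aromatic c carries 1 H when it has two neighbours and 0 H with three, and aromatic n carries 0 H:
  atom 1: O, bond orders sum to 2 (valence 2) → 0 H
  atom 2: C, bond orders sum to 4 (valence 4) → 0 H
  atom 3: O, bond orders sum to 1 (valence 2) → 1 H
  atom 4: aromatic c, 3 neighbours → 0 H
  atom 5: aromatic n, 2 neighbours → 0 H
  atom 6: aromatic c, 2 neighbours → 1 H
  atom 7: aromatic c, 3 neighbours → 0 H
  atom 8: C, bond orders sum to 3 (valence 4) → 1 H
  atom 9: O, bond orders sum to 2 (valence 2) → 0 H
  atom 10: aromatic c, 3 neighbours → 0 H
  atom 11: C, bond orders sum to 3 (valence 4) → 1 H
  atom 12: O, bond orders sum to 2 (valence 2) → 0 H
  atom 13: aromatic c, 3 neighbours → 0 H
  atom 14: C, bond orders sum to 4 (valence 4) → 0 H
  atom 15: N, bond orders sum to 1 (valence 3) → 2 H
  atom 16: O, bond orders sum to 2 (valence 2) → 0 H
Totals → C:9, H:6, N:2, O:5.

C9H6N2O5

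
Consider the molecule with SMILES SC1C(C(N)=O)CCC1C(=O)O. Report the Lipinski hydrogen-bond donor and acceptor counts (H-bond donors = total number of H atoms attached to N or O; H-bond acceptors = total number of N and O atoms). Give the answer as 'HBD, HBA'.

3, 4

Donors: find every N or O and count the H atoms it carries.
  atom 5 (N): bond orders sum to 1 → 2 H
  atom 6 (O): bond orders sum to 2 → 0 H
  atom 11 (O): bond orders sum to 2 → 0 H
  atom 12 (O): bond orders sum to 1 → 1 H
Lipinski HBD = 3.
Acceptors: N atoms = 1, O atoms = 3 → HBA = 4.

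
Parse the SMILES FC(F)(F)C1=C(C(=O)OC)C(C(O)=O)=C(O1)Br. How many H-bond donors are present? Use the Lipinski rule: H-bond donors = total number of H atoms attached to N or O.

Donors: find every N or O and count the H atoms it carries.
  atom 8 (O): bond orders sum to 2 → 0 H
  atom 9 (O): bond orders sum to 2 → 0 H
  atom 13 (O): bond orders sum to 1 → 1 H
  atom 14 (O): bond orders sum to 2 → 0 H
  atom 16 (O): bond orders sum to 2 → 0 H
Lipinski HBD = 1.

1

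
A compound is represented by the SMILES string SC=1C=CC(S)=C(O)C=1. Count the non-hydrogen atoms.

9

Every atom symbol written in the SMILES (organic subset) is one heavy atom; implicit H are not written.
Heavy atoms by element → C:6, O:1, S:2.
Total: 9.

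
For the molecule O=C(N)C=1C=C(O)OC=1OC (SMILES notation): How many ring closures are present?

In SMILES, each pair of matching ring-closure digits denotes one ring-closing bond; the number of such bonds equals the number of independent rings.
Ring-closure bonds here: 1.

1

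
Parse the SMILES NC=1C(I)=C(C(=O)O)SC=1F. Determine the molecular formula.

C5H3FINO2S

Walk through each heavy atom and fill implicit hydrogens from standard valence (C 4, N 3, O 2, S 2, halogen 1):
  atom 1: N, bond orders sum to 1 (valence 3) → 2 H
  atom 2: C, bond orders sum to 4 (valence 4) → 0 H
  atom 3: C, bond orders sum to 4 (valence 4) → 0 H
  atom 4: I (halogen, monovalent) → 0 H
  atom 5: C, bond orders sum to 4 (valence 4) → 0 H
  atom 6: C, bond orders sum to 4 (valence 4) → 0 H
  atom 7: O, bond orders sum to 2 (valence 2) → 0 H
  atom 8: O, bond orders sum to 1 (valence 2) → 1 H
  atom 9: S, bond orders sum to 2 (valence 2) → 0 H
  atom 10: C, bond orders sum to 4 (valence 4) → 0 H
  atom 11: F (halogen, monovalent) → 0 H
Totals → C:5, H:3, F:1, I:1, N:1, O:2, S:1.
In Hill order: C5H3FINO2S.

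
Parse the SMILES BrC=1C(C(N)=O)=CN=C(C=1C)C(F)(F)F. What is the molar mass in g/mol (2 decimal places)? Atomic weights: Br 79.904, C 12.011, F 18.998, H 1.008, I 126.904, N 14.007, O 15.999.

283.05 g/mol

First, the molecular formula is C8H6BrF3N2O (counting implicit H from valence).
  Br: 1 × 79.904 = 79.904
  C: 8 × 12.011 = 96.088
  F: 3 × 18.998 = 56.994
  H: 6 × 1.008 = 6.048
  N: 2 × 14.007 = 28.014
  O: 1 × 15.999 = 15.999
Sum: 1×79.904 + 8×12.011 + 3×18.998 + 6×1.008 + 2×14.007 + 1×15.999 = 283.047 → 283.05 g/mol.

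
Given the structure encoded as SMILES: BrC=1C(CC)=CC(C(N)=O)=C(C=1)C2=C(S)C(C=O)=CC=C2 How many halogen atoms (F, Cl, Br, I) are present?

1

Halogen atoms appear at heavy-atom position 1 (1×Br).
Other groups present: 1 aldehyde, 1 amide, 1 thiol.
Halogen count: 1.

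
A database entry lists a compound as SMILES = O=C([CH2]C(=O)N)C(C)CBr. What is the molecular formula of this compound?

Walk through each heavy atom and fill implicit hydrogens from standard valence (C 4, N 3, O 2, S 2, halogen 1):
  atom 1: O, bond orders sum to 2 (valence 2) → 0 H
  atom 2: C, bond orders sum to 4 (valence 4) → 0 H
  atom 3: C with explicit H count 2
  atom 4: C, bond orders sum to 4 (valence 4) → 0 H
  atom 5: O, bond orders sum to 2 (valence 2) → 0 H
  atom 6: N, bond orders sum to 1 (valence 3) → 2 H
  atom 7: C, bond orders sum to 3 (valence 4) → 1 H
  atom 8: C, bond orders sum to 1 (valence 4) → 3 H
  atom 9: C, bond orders sum to 2 (valence 4) → 2 H
  atom 10: Br (halogen, monovalent) → 0 H
Totals → C:6, H:10, Br:1, N:1, O:2.

C6H10BrNO2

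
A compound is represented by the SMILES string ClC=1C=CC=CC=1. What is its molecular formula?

Walk through each heavy atom and fill implicit hydrogens from standard valence (C 4, N 3, O 2, S 2, halogen 1):
  atom 1: Cl (halogen, monovalent) → 0 H
  atom 2: C, bond orders sum to 4 (valence 4) → 0 H
  atom 3: C, bond orders sum to 3 (valence 4) → 1 H
  atom 4: C, bond orders sum to 3 (valence 4) → 1 H
  atom 5: C, bond orders sum to 3 (valence 4) → 1 H
  atom 6: C, bond orders sum to 3 (valence 4) → 1 H
  atom 7: C, bond orders sum to 3 (valence 4) → 1 H
Totals → C:6, H:5, Cl:1.

C6H5Cl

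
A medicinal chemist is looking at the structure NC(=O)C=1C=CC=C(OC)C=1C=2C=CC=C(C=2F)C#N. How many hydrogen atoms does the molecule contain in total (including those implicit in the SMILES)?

11

Walk through each heavy atom and fill implicit hydrogens from standard valence (C 4, N 3, O 2, S 2, halogen 1):
  atom 1: N, bond orders sum to 1 (valence 3) → 2 H
  atom 2: C, bond orders sum to 4 (valence 4) → 0 H
  atom 3: O, bond orders sum to 2 (valence 2) → 0 H
  atom 4: C, bond orders sum to 4 (valence 4) → 0 H
  atom 5: C, bond orders sum to 3 (valence 4) → 1 H
  atom 6: C, bond orders sum to 3 (valence 4) → 1 H
  atom 7: C, bond orders sum to 3 (valence 4) → 1 H
  atom 8: C, bond orders sum to 4 (valence 4) → 0 H
  atom 9: O, bond orders sum to 2 (valence 2) → 0 H
  atom 10: C, bond orders sum to 1 (valence 4) → 3 H
  atom 11: C, bond orders sum to 4 (valence 4) → 0 H
  atom 12: C, bond orders sum to 4 (valence 4) → 0 H
  atom 13: C, bond orders sum to 3 (valence 4) → 1 H
  atom 14: C, bond orders sum to 3 (valence 4) → 1 H
  atom 15: C, bond orders sum to 3 (valence 4) → 1 H
  atom 16: C, bond orders sum to 4 (valence 4) → 0 H
  atom 17: C, bond orders sum to 4 (valence 4) → 0 H
  atom 18: F (halogen, monovalent) → 0 H
  atom 19: C, bond orders sum to 4 (valence 4) → 0 H
  atom 20: N, bond orders sum to 3 (valence 3) → 0 H
Total hydrogens: 11.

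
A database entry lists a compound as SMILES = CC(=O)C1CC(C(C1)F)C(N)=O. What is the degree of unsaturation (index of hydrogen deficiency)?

Molecular formula: C8H12FNO2.
DoU = (2C + 2 + N − H − X) / 2, where X is the halogen count and O/S are ignored.
    = (2·8 + 2 + 1 − 12 − 1) / 2 = 6 / 2 = 3.

3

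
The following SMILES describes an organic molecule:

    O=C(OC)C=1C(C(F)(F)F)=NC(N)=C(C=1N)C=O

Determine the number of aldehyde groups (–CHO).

1

The aldehyde motif appears at heavy-atom position 17 in the SMILES.
Other groups present: 1 ester, 2 primary amine.
Aldehyde count: 1.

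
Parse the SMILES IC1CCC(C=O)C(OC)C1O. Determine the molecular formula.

Walk through each heavy atom and fill implicit hydrogens from standard valence (C 4, N 3, O 2, S 2, halogen 1):
  atom 1: I (halogen, monovalent) → 0 H
  atom 2: C, bond orders sum to 3 (valence 4) → 1 H
  atom 3: C, bond orders sum to 2 (valence 4) → 2 H
  atom 4: C, bond orders sum to 2 (valence 4) → 2 H
  atom 5: C, bond orders sum to 3 (valence 4) → 1 H
  atom 6: C, bond orders sum to 3 (valence 4) → 1 H
  atom 7: O, bond orders sum to 2 (valence 2) → 0 H
  atom 8: C, bond orders sum to 3 (valence 4) → 1 H
  atom 9: O, bond orders sum to 2 (valence 2) → 0 H
  atom 10: C, bond orders sum to 1 (valence 4) → 3 H
  atom 11: C, bond orders sum to 3 (valence 4) → 1 H
  atom 12: O, bond orders sum to 1 (valence 2) → 1 H
Totals → C:8, H:13, I:1, O:3.

C8H13IO3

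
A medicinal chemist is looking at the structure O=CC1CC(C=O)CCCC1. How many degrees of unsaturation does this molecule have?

Degree of unsaturation = (number of rings) + (number of π bonds).
Ring closures in the SMILES: 1.
π bonds: 2 double bonds (each 1 DoU) → 2 DoU from unsaturation.
Total DoU = 1 + 2 = 3.

3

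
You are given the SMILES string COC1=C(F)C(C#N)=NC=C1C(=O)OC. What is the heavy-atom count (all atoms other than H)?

Every atom symbol written in the SMILES (organic subset) is one heavy atom; implicit H are not written.
Heavy atoms by element → C:9, F:1, N:2, O:3.
Total: 15.

15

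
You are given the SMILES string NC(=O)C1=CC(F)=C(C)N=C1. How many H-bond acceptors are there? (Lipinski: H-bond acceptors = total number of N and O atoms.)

3

N atoms: 2; O atoms: 1.
Lipinski HBA = 2 + 1 = 3.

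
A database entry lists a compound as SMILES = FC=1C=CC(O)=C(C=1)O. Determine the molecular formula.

C6H5FO2

Walk through each heavy atom and fill implicit hydrogens from standard valence (C 4, N 3, O 2, S 2, halogen 1):
  atom 1: F (halogen, monovalent) → 0 H
  atom 2: C, bond orders sum to 4 (valence 4) → 0 H
  atom 3: C, bond orders sum to 3 (valence 4) → 1 H
  atom 4: C, bond orders sum to 3 (valence 4) → 1 H
  atom 5: C, bond orders sum to 4 (valence 4) → 0 H
  atom 6: O, bond orders sum to 1 (valence 2) → 1 H
  atom 7: C, bond orders sum to 4 (valence 4) → 0 H
  atom 8: C, bond orders sum to 3 (valence 4) → 1 H
  atom 9: O, bond orders sum to 1 (valence 2) → 1 H
Totals → C:6, H:5, F:1, O:2.
In Hill order: C6H5FO2.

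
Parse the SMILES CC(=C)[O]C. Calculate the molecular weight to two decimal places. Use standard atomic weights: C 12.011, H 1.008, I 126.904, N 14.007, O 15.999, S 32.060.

First, the molecular formula is C4H8O (counting implicit H from valence).
  C: 4 × 12.011 = 48.044
  H: 8 × 1.008 = 8.064
  O: 1 × 15.999 = 15.999
Sum: 4×12.011 + 8×1.008 + 1×15.999 = 72.107 → 72.11 g/mol.

72.11 g/mol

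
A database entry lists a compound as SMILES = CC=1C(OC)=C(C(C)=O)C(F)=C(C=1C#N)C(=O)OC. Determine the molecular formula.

C13H12FNO4

Walk through each heavy atom and fill implicit hydrogens from standard valence (C 4, N 3, O 2, S 2, halogen 1):
  atom 1: C, bond orders sum to 1 (valence 4) → 3 H
  atom 2: C, bond orders sum to 4 (valence 4) → 0 H
  atom 3: C, bond orders sum to 4 (valence 4) → 0 H
  atom 4: O, bond orders sum to 2 (valence 2) → 0 H
  atom 5: C, bond orders sum to 1 (valence 4) → 3 H
  atom 6: C, bond orders sum to 4 (valence 4) → 0 H
  atom 7: C, bond orders sum to 4 (valence 4) → 0 H
  atom 8: C, bond orders sum to 1 (valence 4) → 3 H
  atom 9: O, bond orders sum to 2 (valence 2) → 0 H
  atom 10: C, bond orders sum to 4 (valence 4) → 0 H
  atom 11: F (halogen, monovalent) → 0 H
  atom 12: C, bond orders sum to 4 (valence 4) → 0 H
  atom 13: C, bond orders sum to 4 (valence 4) → 0 H
  atom 14: C, bond orders sum to 4 (valence 4) → 0 H
  atom 15: N, bond orders sum to 3 (valence 3) → 0 H
  atom 16: C, bond orders sum to 4 (valence 4) → 0 H
  atom 17: O, bond orders sum to 2 (valence 2) → 0 H
  atom 18: O, bond orders sum to 2 (valence 2) → 0 H
  atom 19: C, bond orders sum to 1 (valence 4) → 3 H
Totals → C:13, H:12, F:1, N:1, O:4.
In Hill order: C13H12FNO4.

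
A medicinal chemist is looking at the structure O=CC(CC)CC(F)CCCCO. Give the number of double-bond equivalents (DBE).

1

Molecular formula: C10H19FO2.
DoU = (2C + 2 + N − H − X) / 2, where X is the halogen count and O/S are ignored.
    = (2·10 + 2 + 0 − 19 − 1) / 2 = 2 / 2 = 1.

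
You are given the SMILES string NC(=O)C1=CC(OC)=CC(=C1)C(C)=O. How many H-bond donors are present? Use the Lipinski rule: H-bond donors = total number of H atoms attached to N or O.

Donors: find every N or O and count the H atoms it carries.
  atom 1 (N): bond orders sum to 1 → 2 H
  atom 3 (O): bond orders sum to 2 → 0 H
  atom 7 (O): bond orders sum to 2 → 0 H
  atom 14 (O): bond orders sum to 2 → 0 H
Lipinski HBD = 2.

2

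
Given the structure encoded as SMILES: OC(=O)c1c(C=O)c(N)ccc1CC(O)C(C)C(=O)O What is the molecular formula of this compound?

Walk through each heavy atom and fill implicit hydrogens from standard valence (C 4, N 3, O 2, S 2, halogen 1); for lowercase aromatic atoms, an aromatic c carries 1 H when it has two neighbours and 0 H with three, and aromatic n carries 0 H:
  atom 1: O, bond orders sum to 1 (valence 2) → 1 H
  atom 2: C, bond orders sum to 4 (valence 4) → 0 H
  atom 3: O, bond orders sum to 2 (valence 2) → 0 H
  atom 4: aromatic c, 3 neighbours → 0 H
  atom 5: aromatic c, 3 neighbours → 0 H
  atom 6: C, bond orders sum to 3 (valence 4) → 1 H
  atom 7: O, bond orders sum to 2 (valence 2) → 0 H
  atom 8: aromatic c, 3 neighbours → 0 H
  atom 9: N, bond orders sum to 1 (valence 3) → 2 H
  atom 10: aromatic c, 2 neighbours → 1 H
  atom 11: aromatic c, 2 neighbours → 1 H
  atom 12: aromatic c, 3 neighbours → 0 H
  atom 13: C, bond orders sum to 2 (valence 4) → 2 H
  atom 14: C, bond orders sum to 3 (valence 4) → 1 H
  atom 15: O, bond orders sum to 1 (valence 2) → 1 H
  atom 16: C, bond orders sum to 3 (valence 4) → 1 H
  atom 17: C, bond orders sum to 1 (valence 4) → 3 H
  atom 18: C, bond orders sum to 4 (valence 4) → 0 H
  atom 19: O, bond orders sum to 2 (valence 2) → 0 H
  atom 20: O, bond orders sum to 1 (valence 2) → 1 H
Totals → C:13, H:15, N:1, O:6.
In Hill order: C13H15NO6.

C13H15NO6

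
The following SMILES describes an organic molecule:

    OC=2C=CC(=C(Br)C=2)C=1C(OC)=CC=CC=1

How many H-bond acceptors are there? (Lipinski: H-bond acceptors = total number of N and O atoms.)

N atoms: 0; O atoms: 2.
Lipinski HBA = 0 + 2 = 2.

2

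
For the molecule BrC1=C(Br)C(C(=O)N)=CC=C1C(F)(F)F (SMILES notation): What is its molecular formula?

Walk through each heavy atom and fill implicit hydrogens from standard valence (C 4, N 3, O 2, S 2, halogen 1):
  atom 1: Br (halogen, monovalent) → 0 H
  atom 2: C, bond orders sum to 4 (valence 4) → 0 H
  atom 3: C, bond orders sum to 4 (valence 4) → 0 H
  atom 4: Br (halogen, monovalent) → 0 H
  atom 5: C, bond orders sum to 4 (valence 4) → 0 H
  atom 6: C, bond orders sum to 4 (valence 4) → 0 H
  atom 7: O, bond orders sum to 2 (valence 2) → 0 H
  atom 8: N, bond orders sum to 1 (valence 3) → 2 H
  atom 9: C, bond orders sum to 3 (valence 4) → 1 H
  atom 10: C, bond orders sum to 3 (valence 4) → 1 H
  atom 11: C, bond orders sum to 4 (valence 4) → 0 H
  atom 12: C, bond orders sum to 4 (valence 4) → 0 H
  atom 13: F (halogen, monovalent) → 0 H
  atom 14: F (halogen, monovalent) → 0 H
  atom 15: F (halogen, monovalent) → 0 H
Totals → C:8, H:4, Br:2, F:3, N:1, O:1.

C8H4Br2F3NO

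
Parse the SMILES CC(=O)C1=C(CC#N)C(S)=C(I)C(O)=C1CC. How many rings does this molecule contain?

In SMILES, each pair of matching ring-closure digits denotes one ring-closing bond; the number of such bonds equals the number of independent rings.
Ring-closure bonds here: 1.

1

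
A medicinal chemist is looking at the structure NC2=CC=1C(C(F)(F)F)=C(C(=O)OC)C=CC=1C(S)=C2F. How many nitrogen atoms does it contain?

1

Scan the SMILES for N atoms (remember two-letter symbols like Cl and Br are single atoms).
Nitrogen count: 1.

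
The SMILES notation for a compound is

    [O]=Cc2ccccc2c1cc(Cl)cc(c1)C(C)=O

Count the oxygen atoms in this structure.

Scan the SMILES for O atoms (remember two-letter symbols like Cl and Br are single atoms).
Oxygen count: 2.

2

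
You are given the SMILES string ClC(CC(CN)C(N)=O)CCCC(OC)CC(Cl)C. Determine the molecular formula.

C13H26Cl2N2O2

Walk through each heavy atom and fill implicit hydrogens from standard valence (C 4, N 3, O 2, S 2, halogen 1):
  atom 1: Cl (halogen, monovalent) → 0 H
  atom 2: C, bond orders sum to 3 (valence 4) → 1 H
  atom 3: C, bond orders sum to 2 (valence 4) → 2 H
  atom 4: C, bond orders sum to 3 (valence 4) → 1 H
  atom 5: C, bond orders sum to 2 (valence 4) → 2 H
  atom 6: N, bond orders sum to 1 (valence 3) → 2 H
  atom 7: C, bond orders sum to 4 (valence 4) → 0 H
  atom 8: N, bond orders sum to 1 (valence 3) → 2 H
  atom 9: O, bond orders sum to 2 (valence 2) → 0 H
  atom 10: C, bond orders sum to 2 (valence 4) → 2 H
  atom 11: C, bond orders sum to 2 (valence 4) → 2 H
  atom 12: C, bond orders sum to 2 (valence 4) → 2 H
  atom 13: C, bond orders sum to 3 (valence 4) → 1 H
  atom 14: O, bond orders sum to 2 (valence 2) → 0 H
  atom 15: C, bond orders sum to 1 (valence 4) → 3 H
  atom 16: C, bond orders sum to 2 (valence 4) → 2 H
  atom 17: C, bond orders sum to 3 (valence 4) → 1 H
  atom 18: Cl (halogen, monovalent) → 0 H
  atom 19: C, bond orders sum to 1 (valence 4) → 3 H
Totals → C:13, H:26, Cl:2, N:2, O:2.
In Hill order: C13H26Cl2N2O2.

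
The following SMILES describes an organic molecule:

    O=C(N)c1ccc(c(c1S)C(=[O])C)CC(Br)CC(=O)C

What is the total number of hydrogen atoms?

16

Walk through each heavy atom and fill implicit hydrogens from standard valence (C 4, N 3, O 2, S 2, halogen 1); for lowercase aromatic atoms, an aromatic c carries 1 H when it has two neighbours and 0 H with three, and aromatic n carries 0 H:
  atom 1: O, bond orders sum to 2 (valence 2) → 0 H
  atom 2: C, bond orders sum to 4 (valence 4) → 0 H
  atom 3: N, bond orders sum to 1 (valence 3) → 2 H
  atom 4: aromatic c, 3 neighbours → 0 H
  atom 5: aromatic c, 2 neighbours → 1 H
  atom 6: aromatic c, 2 neighbours → 1 H
  atom 7: aromatic c, 3 neighbours → 0 H
  atom 8: aromatic c, 3 neighbours → 0 H
  atom 9: aromatic c, 3 neighbours → 0 H
  atom 10: S, bond orders sum to 1 (valence 2) → 1 H
  atom 11: C, bond orders sum to 4 (valence 4) → 0 H
  atom 12: O with explicit H count 0
  atom 13: C, bond orders sum to 1 (valence 4) → 3 H
  atom 14: C, bond orders sum to 2 (valence 4) → 2 H
  atom 15: C, bond orders sum to 3 (valence 4) → 1 H
  atom 16: Br (halogen, monovalent) → 0 H
  atom 17: C, bond orders sum to 2 (valence 4) → 2 H
  atom 18: C, bond orders sum to 4 (valence 4) → 0 H
  atom 19: O, bond orders sum to 2 (valence 2) → 0 H
  atom 20: C, bond orders sum to 1 (valence 4) → 3 H
Total hydrogens: 16.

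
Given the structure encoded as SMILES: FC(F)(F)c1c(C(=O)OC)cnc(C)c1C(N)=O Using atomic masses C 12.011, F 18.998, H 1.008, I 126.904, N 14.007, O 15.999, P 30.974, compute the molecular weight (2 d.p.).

262.19 g/mol

First, the molecular formula is C10H9F3N2O3 (counting implicit H from valence).
  C: 10 × 12.011 = 120.110
  F: 3 × 18.998 = 56.994
  H: 9 × 1.008 = 9.072
  N: 2 × 14.007 = 28.014
  O: 3 × 15.999 = 47.997
Sum: 10×12.011 + 3×18.998 + 9×1.008 + 2×14.007 + 3×15.999 = 262.187 → 262.19 g/mol.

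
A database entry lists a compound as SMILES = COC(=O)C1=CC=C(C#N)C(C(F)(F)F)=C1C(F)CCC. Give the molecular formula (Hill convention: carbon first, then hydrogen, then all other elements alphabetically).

C14H13F4NO2

Walk through each heavy atom and fill implicit hydrogens from standard valence (C 4, N 3, O 2, S 2, halogen 1):
  atom 1: C, bond orders sum to 1 (valence 4) → 3 H
  atom 2: O, bond orders sum to 2 (valence 2) → 0 H
  atom 3: C, bond orders sum to 4 (valence 4) → 0 H
  atom 4: O, bond orders sum to 2 (valence 2) → 0 H
  atom 5: C, bond orders sum to 4 (valence 4) → 0 H
  atom 6: C, bond orders sum to 3 (valence 4) → 1 H
  atom 7: C, bond orders sum to 3 (valence 4) → 1 H
  atom 8: C, bond orders sum to 4 (valence 4) → 0 H
  atom 9: C, bond orders sum to 4 (valence 4) → 0 H
  atom 10: N, bond orders sum to 3 (valence 3) → 0 H
  atom 11: C, bond orders sum to 4 (valence 4) → 0 H
  atom 12: C, bond orders sum to 4 (valence 4) → 0 H
  atom 13: F (halogen, monovalent) → 0 H
  atom 14: F (halogen, monovalent) → 0 H
  atom 15: F (halogen, monovalent) → 0 H
  atom 16: C, bond orders sum to 4 (valence 4) → 0 H
  atom 17: C, bond orders sum to 3 (valence 4) → 1 H
  atom 18: F (halogen, monovalent) → 0 H
  atom 19: C, bond orders sum to 2 (valence 4) → 2 H
  atom 20: C, bond orders sum to 2 (valence 4) → 2 H
  atom 21: C, bond orders sum to 1 (valence 4) → 3 H
Totals → C:14, H:13, F:4, N:1, O:2.
In Hill order: C14H13F4NO2.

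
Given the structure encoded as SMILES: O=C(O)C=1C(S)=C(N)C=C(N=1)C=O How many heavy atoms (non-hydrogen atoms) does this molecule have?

13

Every atom symbol written in the SMILES (organic subset) is one heavy atom; implicit H are not written.
Heavy atoms by element → C:7, N:2, O:3, S:1.
Total: 13.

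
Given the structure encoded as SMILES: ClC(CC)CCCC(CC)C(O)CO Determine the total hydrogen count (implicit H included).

23

Walk through each heavy atom and fill implicit hydrogens from standard valence (C 4, N 3, O 2, S 2, halogen 1):
  atom 1: Cl (halogen, monovalent) → 0 H
  atom 2: C, bond orders sum to 3 (valence 4) → 1 H
  atom 3: C, bond orders sum to 2 (valence 4) → 2 H
  atom 4: C, bond orders sum to 1 (valence 4) → 3 H
  atom 5: C, bond orders sum to 2 (valence 4) → 2 H
  atom 6: C, bond orders sum to 2 (valence 4) → 2 H
  atom 7: C, bond orders sum to 2 (valence 4) → 2 H
  atom 8: C, bond orders sum to 3 (valence 4) → 1 H
  atom 9: C, bond orders sum to 2 (valence 4) → 2 H
  atom 10: C, bond orders sum to 1 (valence 4) → 3 H
  atom 11: C, bond orders sum to 3 (valence 4) → 1 H
  atom 12: O, bond orders sum to 1 (valence 2) → 1 H
  atom 13: C, bond orders sum to 2 (valence 4) → 2 H
  atom 14: O, bond orders sum to 1 (valence 2) → 1 H
Total hydrogens: 23.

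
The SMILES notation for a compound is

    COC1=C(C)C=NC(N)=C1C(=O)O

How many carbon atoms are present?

Count every carbon token in the SMILES (each C, including those in ring-closure positions and inside branches).
Carbon count: 8.

8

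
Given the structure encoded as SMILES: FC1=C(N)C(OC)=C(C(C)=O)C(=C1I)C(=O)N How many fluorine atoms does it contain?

1

Scan the SMILES for F atoms (remember two-letter symbols like Cl and Br are single atoms).
Fluorine count: 1.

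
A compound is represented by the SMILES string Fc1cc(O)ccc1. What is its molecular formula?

C6H5FO

Walk through each heavy atom and fill implicit hydrogens from standard valence (C 4, N 3, O 2, S 2, halogen 1); for lowercase aromatic atoms, an aromatic c carries 1 H when it has two neighbours and 0 H with three, and aromatic n carries 0 H:
  atom 1: F (halogen, monovalent) → 0 H
  atom 2: aromatic c, 3 neighbours → 0 H
  atom 3: aromatic c, 2 neighbours → 1 H
  atom 4: aromatic c, 3 neighbours → 0 H
  atom 5: O, bond orders sum to 1 (valence 2) → 1 H
  atom 6: aromatic c, 2 neighbours → 1 H
  atom 7: aromatic c, 2 neighbours → 1 H
  atom 8: aromatic c, 2 neighbours → 1 H
Totals → C:6, H:5, F:1, O:1.
In Hill order: C6H5FO.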